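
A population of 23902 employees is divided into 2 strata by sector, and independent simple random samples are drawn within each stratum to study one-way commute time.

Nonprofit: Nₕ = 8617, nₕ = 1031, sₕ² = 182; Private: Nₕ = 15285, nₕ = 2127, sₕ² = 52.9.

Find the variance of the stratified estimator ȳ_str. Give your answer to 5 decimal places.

Var(ȳ_str) = Σₕ Wₕ²(1 − fₕ)sₕ²/nₕ with Wₕ = Nₕ/N, N = 23902.
Nonprofit: Wₕ = 0.36051376; term = 0.36051376²·(1 − 0.11964721)·182/1031 = 0.020198223.
Private: Wₕ = 0.63948624; term = 0.63948624²·(1 − 0.13915604)·52.9/2127 = 0.0087553805.
Sum = 0.028953604.

0.02895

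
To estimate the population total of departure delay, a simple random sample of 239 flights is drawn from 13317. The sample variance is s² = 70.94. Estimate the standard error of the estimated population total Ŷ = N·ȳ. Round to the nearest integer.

Var(Ŷ) = N²·Var(ȳ) = N²·(1 − n/N)·s²/n.
f = 239/13317 = 0.01794699; Var(ȳ) = 0.98205301·70.94/239 = 0.29149306.
Var(Ŷ) = 13317² · 0.29149306 = 5.1694105 × 10^7.
SE(Ŷ) = √(5.1694105 × 10^7) = 7190.

7190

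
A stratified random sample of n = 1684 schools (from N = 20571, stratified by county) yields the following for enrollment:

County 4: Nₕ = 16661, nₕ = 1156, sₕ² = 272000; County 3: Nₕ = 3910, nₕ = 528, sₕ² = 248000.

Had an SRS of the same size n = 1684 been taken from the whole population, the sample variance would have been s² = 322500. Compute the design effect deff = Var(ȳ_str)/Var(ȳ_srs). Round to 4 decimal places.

0.9004

Var(ȳ_str) = Σ Wₕ²(1−fₕ)sₕ²/nₕ with Wₕ = Nₕ/20571:
  County 4: (16661/20571)²·(1−1156/16661)·272000/1156 = 143.63924
  County 3: (3910/20571)²·(1−528/3910)·248000/528 = 14.677676
  → Var(ȳ_str) = 158.31692.
Var(ȳ_srs) = (1 − 1684/20571)·322500/1684 = 175.8309.
deff = 158.31692 / 175.8309 = 0.9004.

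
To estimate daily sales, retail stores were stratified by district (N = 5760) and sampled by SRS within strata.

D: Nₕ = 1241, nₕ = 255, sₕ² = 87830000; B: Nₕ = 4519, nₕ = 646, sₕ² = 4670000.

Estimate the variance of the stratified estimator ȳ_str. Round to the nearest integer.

16517

Var(ȳ_str) = Σₕ Wₕ²(1 − fₕ)sₕ²/nₕ with Wₕ = Nₕ/N, N = 5760.
D: Wₕ = 0.21545139; term = 0.21545139²·(1 − 0.20547945)·87830000/255 = 12703.004.
B: Wₕ = 0.78454861; term = 0.78454861²·(1 − 0.14295198)·4670000/646 = 3813.5481.
Sum = 16516.552.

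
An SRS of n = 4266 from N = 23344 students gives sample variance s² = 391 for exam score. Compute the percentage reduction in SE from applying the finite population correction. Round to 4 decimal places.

9.5978

f = n/N = 4266/23344 = 0.18274503.
SE_no-fpc = √(s²/n) = 0.30274568; SE_fpc = √((1−f)s²/n) = 0.27368862.
Ratio = √(1−f) = 0.90402155. Reduction = 100·(1 − 0.90402155) = 9.5978%.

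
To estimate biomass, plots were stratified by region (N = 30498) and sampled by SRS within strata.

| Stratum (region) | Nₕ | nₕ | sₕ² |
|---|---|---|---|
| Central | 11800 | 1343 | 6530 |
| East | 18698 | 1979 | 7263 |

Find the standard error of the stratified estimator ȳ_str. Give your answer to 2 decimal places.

Var(ȳ_str) = Σₕ Wₕ²(1 − fₕ)sₕ²/nₕ with Wₕ = Nₕ/N, N = 30498.
Central: Wₕ = 0.38691062; term = 0.38691062²·(1 − 0.11381356)·6530/1343 = 0.64503542.
East: Wₕ = 0.61308938; term = 0.61308938²·(1 − 0.10584020)·7263/1979 = 1.2334825.
Sum = 1.8785179.
SE = √(1.8785179) = 1.37.

1.37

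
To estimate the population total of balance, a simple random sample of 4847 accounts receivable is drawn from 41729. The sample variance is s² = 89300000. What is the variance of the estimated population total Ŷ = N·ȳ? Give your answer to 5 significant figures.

2.8355 × 10^13

Var(Ŷ) = N²·Var(ȳ) = N²·(1 − n/N)·s²/n.
f = 4847/41729 = 0.11615423; Var(ȳ) = 0.88384577·89300000/4847 = 16283.769.
Var(Ŷ) = 41729² · 16283.769 = 2.8355081 × 10^13.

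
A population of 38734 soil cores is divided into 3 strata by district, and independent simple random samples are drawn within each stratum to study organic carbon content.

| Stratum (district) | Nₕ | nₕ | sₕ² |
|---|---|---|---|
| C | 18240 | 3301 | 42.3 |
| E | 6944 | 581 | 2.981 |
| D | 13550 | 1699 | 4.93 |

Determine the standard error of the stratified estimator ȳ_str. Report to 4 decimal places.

0.0528

Var(ȳ_str) = Σₕ Wₕ²(1 − fₕ)sₕ²/nₕ with Wₕ = Nₕ/N, N = 38734.
C: Wₕ = 0.47090412; term = 0.47090412²·(1 − 0.18097588)·42.3/3301 = 0.0023273222.
E: Wₕ = 0.17927402; term = 0.17927402²·(1 − 0.08366935)·2.981/581 = 1.5110289 × 10^-4.
D: Wₕ = 0.34982186; term = 0.34982186²·(1 − 0.12538745)·4.93/1699 = 3.105726 × 10^-4.
Sum = 0.0027889977.
SE = √(0.0027889977) = 0.0528.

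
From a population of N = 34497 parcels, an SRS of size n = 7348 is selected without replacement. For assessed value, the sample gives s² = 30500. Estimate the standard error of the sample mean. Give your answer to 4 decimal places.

1.8074

Under SRS without replacement, Var(ȳ) = (1 − f)·s²/n with f = n/N = 7348/34497 = 0.21300403.
Var(ȳ) = (1 − 0.21300403)·30500/7348 = 0.78699597·4.1507893 = 3.2666545.
SE(ȳ) = √(3.2666545) = 1.8074.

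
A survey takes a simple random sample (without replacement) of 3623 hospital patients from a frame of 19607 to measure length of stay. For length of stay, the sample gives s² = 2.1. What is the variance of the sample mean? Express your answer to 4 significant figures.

4.725 × 10^-4

Under SRS without replacement, Var(ȳ) = (1 − f)·s²/n with f = n/N = 3623/19607 = 0.18478095.
Var(ȳ) = (1 − 0.18478095)·2.1/3623 = 0.81521905·5.7963014 × 10^-4 = 4.7252554 × 10^-4.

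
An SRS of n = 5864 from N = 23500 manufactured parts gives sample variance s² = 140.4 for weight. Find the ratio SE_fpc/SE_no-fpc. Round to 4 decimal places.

0.8663

f = n/N = 5864/23500 = 0.24953191.
SE_no-fpc = √(s²/n) = 0.15473429; SE_fpc = √((1−f)s²/n) = 0.13404564.
Ratio = √(1−f) = 0.86629561.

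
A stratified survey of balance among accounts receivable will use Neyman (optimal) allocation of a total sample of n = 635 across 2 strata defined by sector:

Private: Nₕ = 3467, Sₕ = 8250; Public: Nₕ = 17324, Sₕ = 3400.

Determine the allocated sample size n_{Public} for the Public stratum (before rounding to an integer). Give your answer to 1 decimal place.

427.4

Neyman allocation: nₕ = n·NₕSₕ / Σⱼ NⱼSⱼ.
Σ NⱼSⱼ = 3467·8250 + 17324·3400 = 8.750435 × 10^7.
n_{Public} = 635·17324·3400 / (8.750435 × 10^7) = 427.4.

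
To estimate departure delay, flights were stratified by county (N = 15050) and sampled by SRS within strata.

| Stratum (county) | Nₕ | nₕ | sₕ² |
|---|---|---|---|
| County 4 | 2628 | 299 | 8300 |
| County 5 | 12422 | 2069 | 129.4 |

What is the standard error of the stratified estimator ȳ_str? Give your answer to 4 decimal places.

0.8864

Var(ȳ_str) = Σₕ Wₕ²(1 − fₕ)sₕ²/nₕ with Wₕ = Nₕ/N, N = 15050.
County 4: Wₕ = 0.17461794; term = 0.17461794²·(1 − 0.11377473)·8300/299 = 0.75011656.
County 5: Wₕ = 0.82538206; term = 0.82538206²·(1 − 0.16655933)·129.4/2069 = 0.035510642.
Sum = 0.7856272.
SE = √(0.7856272) = 0.8864.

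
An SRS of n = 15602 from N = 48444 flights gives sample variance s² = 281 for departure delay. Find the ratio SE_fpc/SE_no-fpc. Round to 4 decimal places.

0.8234

f = n/N = 15602/48444 = 0.32206259.
SE_no-fpc = √(s²/n) = 0.13420325; SE_fpc = √((1−f)s²/n) = 0.11049887.
Ratio = √(1−f) = 0.82336955.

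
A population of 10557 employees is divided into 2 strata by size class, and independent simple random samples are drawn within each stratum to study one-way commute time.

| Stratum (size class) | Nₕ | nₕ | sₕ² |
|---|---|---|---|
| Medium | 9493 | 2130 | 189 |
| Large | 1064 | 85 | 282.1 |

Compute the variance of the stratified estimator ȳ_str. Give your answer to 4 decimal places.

0.0867

Var(ȳ_str) = Σₕ Wₕ²(1 − fₕ)sₕ²/nₕ with Wₕ = Nₕ/N, N = 10557.
Medium: Wₕ = 0.89921379; term = 0.89921379²·(1 − 0.22437586)·189/2130 = 0.055649266.
Large: Wₕ = 0.10078621; term = 0.10078621²·(1 − 0.07988722)·282.1/85 = 0.031018975.
Sum = 0.086668241.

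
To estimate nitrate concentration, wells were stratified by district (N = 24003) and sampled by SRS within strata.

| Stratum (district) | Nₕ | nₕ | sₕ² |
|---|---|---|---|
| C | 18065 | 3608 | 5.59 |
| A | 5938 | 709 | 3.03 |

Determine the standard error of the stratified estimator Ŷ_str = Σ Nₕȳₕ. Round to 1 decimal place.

Var(Ŷ_str) = Σₕ Nₕ²(1 − fₕ)sₕ²/nₕ.
C: 18065²·(1 − 3608/18065)·5.59/3608 = 404633.12.
A: 5938²·(1 − 709/5938)·3.03/709 = 132695.2.
Sum = 537328.32.
SE = √(537328.32) = 733.0.

733.0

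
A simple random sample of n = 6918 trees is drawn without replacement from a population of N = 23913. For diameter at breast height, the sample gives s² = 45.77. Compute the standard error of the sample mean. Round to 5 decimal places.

Under SRS without replacement, Var(ȳ) = (1 − f)·s²/n with f = n/N = 6918/23913 = 0.28929871.
Var(ȳ) = (1 − 0.28929871)·45.77/6918 = 0.71070129·0.006616074 = 0.0047020523.
SE(ȳ) = √(0.0047020523) = 0.06857.

0.06857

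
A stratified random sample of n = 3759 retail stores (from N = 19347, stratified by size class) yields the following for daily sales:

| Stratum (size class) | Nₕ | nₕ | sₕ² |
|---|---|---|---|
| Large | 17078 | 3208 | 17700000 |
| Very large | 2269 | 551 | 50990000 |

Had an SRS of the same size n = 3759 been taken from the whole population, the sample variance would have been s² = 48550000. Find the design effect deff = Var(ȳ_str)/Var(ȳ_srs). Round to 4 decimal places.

Var(ȳ_str) = Σ Wₕ²(1−fₕ)sₕ²/nₕ with Wₕ = Nₕ/19347:
  Large: (17078/19347)²·(1−3208/17078)·17700000/3208 = 3491.6051
  Very large: (2269/19347)²·(1−551/2269)·50990000/551 = 963.7487
  → Var(ȳ_str) = 4455.3538.
Var(ȳ_srs) = (1 − 3759/19347)·48550000/3759 = 10406.236.
deff = 4455.3538 / 10406.236 = 0.4281.

0.4281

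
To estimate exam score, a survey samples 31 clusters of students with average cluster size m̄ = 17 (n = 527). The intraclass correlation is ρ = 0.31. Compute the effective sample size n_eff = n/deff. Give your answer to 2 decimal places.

88.42

deff = 1 + (17 − 1)·0.31 = 1 + 4.96 = 5.96.
n_eff = 527 / 5.96 = 88.42.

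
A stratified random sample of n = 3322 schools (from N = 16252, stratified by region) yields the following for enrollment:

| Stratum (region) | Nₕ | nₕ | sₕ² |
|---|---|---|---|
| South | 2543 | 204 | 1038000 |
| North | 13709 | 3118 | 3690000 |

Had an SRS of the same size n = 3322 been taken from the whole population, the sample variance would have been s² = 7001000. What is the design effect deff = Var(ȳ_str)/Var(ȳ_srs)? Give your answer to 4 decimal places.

0.4563

Var(ȳ_str) = Σ Wₕ²(1−fₕ)sₕ²/nₕ with Wₕ = Nₕ/16252:
  South: (2543/16252)²·(1−204/2543)·1038000/204 = 114.58563
  North: (13709/16252)²·(1−3118/13709)·3690000/3118 = 650.54804
  → Var(ȳ_str) = 765.13367.
Var(ȳ_srs) = (1 − 3322/16252)·7001000/3322 = 1676.6876.
deff = 765.13367 / 1676.6876 = 0.4563.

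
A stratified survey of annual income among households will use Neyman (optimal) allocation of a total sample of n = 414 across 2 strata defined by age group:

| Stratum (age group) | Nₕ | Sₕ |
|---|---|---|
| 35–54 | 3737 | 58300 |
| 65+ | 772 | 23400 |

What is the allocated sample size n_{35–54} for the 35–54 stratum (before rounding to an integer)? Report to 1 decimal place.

Neyman allocation: nₕ = n·NₕSₕ / Σⱼ NⱼSⱼ.
Σ NⱼSⱼ = 3737·58300 + 772·23400 = 2.359319 × 10^8.
n_{35–54} = 414·3737·58300 / (2.359319 × 10^8) = 382.3.

382.3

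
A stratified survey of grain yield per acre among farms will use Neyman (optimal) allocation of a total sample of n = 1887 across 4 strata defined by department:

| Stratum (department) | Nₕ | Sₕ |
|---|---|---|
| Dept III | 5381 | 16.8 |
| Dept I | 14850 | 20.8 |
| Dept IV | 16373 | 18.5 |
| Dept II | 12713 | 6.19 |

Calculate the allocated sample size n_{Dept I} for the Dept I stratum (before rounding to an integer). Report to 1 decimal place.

746.4

Neyman allocation: nₕ = n·NₕSₕ / Σⱼ NⱼSⱼ.
Σ NⱼSⱼ = 5381·16.8 + 14850·20.8 + 16373·18.5 + 12713·6.19 = 780874.77.
n_{Dept I} = 1887·14850·20.8 / 780874.77 = 746.4.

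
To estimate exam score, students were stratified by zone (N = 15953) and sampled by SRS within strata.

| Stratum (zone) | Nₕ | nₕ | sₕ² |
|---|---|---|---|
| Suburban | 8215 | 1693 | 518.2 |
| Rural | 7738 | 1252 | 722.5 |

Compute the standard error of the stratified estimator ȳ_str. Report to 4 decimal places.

Var(ȳ_str) = Σₕ Wₕ²(1 − fₕ)sₕ²/nₕ with Wₕ = Nₕ/N, N = 15953.
Suburban: Wₕ = 0.51495017; term = 0.51495017²·(1 − 0.20608643)·518.2/1693 = 0.064438301.
Rural: Wₕ = 0.48504983; term = 0.48504983²·(1 − 0.16179891)·722.5/1252 = 0.1138032.
Sum = 0.1782415.
SE = √(0.1782415) = 0.4222.

0.4222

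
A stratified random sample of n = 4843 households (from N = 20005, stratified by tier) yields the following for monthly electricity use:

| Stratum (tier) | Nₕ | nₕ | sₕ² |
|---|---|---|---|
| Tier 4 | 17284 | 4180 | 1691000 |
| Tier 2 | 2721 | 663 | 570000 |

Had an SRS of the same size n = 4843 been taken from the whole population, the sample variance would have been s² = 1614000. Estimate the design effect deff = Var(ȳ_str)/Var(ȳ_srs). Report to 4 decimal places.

Var(ȳ_str) = Σ Wₕ²(1−fₕ)sₕ²/nₕ with Wₕ = Nₕ/20005:
  Tier 4: (17284/20005)²·(1−4180/17284)·1691000/4180 = 228.94879
  Tier 2: (2721/20005)²·(1−663/2721)·570000/663 = 12.029792
  → Var(ȳ_str) = 240.97858.
Var(ȳ_srs) = (1 − 4843/20005)·1614000/4843 = 252.58468.
deff = 240.97858 / 252.58468 = 0.9541.

0.9541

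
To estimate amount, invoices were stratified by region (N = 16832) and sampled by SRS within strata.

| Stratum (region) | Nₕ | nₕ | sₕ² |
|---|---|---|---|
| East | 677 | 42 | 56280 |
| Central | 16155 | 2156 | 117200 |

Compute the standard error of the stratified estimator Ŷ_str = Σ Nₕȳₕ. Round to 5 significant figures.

Var(Ŷ_str) = Σₕ Nₕ²(1 − fₕ)sₕ²/nₕ.
East: 677²·(1 − 42/677)·56280/42 = 5.760593 × 10^8.
Central: 16155²·(1 − 2156/16155)·117200/2156 = 1.2293706 × 10^10.
Sum = 1.2869765 × 10^10.
SE = √(1.2869765 × 10^10) = 113440.

113440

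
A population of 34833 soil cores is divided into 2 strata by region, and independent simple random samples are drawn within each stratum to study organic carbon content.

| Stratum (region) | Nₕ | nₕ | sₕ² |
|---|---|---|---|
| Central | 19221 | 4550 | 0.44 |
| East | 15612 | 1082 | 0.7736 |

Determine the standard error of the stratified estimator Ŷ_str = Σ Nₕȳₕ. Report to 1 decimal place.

Var(Ŷ_str) = Σₕ Nₕ²(1 − fₕ)sₕ²/nₕ.
Central: 19221²·(1 − 4550/19221)·0.44/4550 = 27269.487.
East: 15612²·(1 − 1082/15612)·0.7736/1082 = 162186.
Sum = 189455.49.
SE = √(189455.49) = 435.3.

435.3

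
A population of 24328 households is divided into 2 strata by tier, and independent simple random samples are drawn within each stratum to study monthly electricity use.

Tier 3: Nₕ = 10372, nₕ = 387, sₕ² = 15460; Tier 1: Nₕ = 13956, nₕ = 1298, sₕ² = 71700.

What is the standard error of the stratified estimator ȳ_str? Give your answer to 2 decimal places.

4.85

Var(ȳ_str) = Σₕ Wₕ²(1 − fₕ)sₕ²/nₕ with Wₕ = Nₕ/N, N = 24328.
Tier 3: Wₕ = 0.42634002; term = 0.42634002²·(1 − 0.03731199)·15460/387 = 6.9903076.
Tier 1: Wₕ = 0.57365998; term = 0.57365998²·(1 − 0.09300659)·71700/1298 = 16.48761.
Sum = 23.477918.
SE = √(23.477918) = 4.85.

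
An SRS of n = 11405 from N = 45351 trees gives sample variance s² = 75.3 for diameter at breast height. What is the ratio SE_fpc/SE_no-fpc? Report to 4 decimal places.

0.8652

f = n/N = 11405/45351 = 0.25148288.
SE_no-fpc = √(s²/n) = 0.081254953; SE_fpc = √((1−f)s²/n) = 0.070299253.
Ratio = √(1−f) = 0.86516884.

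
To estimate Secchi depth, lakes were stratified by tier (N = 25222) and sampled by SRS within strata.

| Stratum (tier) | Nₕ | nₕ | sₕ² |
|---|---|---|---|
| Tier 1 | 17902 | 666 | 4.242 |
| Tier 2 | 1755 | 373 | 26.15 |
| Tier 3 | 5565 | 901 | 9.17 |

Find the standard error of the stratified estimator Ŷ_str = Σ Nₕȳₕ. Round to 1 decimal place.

Var(Ŷ_str) = Σₕ Nₕ²(1 − fₕ)sₕ²/nₕ.
Tier 1: 17902²·(1 − 666/17902)·4.242/666 = 1.9653254 × 10^6.
Tier 2: 1755²·(1 − 373/1755)·26.15/373 = 170038.8.
Tier 3: 5565²·(1 − 901/5565)·9.17/901 = 264160.73.
Sum = 2.3995249 × 10^6.
SE = √(2.3995249 × 10^6) = 1549.0.

1549.0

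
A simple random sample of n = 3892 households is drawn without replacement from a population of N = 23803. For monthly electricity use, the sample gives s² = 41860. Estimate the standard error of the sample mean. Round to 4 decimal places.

2.9995

Under SRS without replacement, Var(ȳ) = (1 − f)·s²/n with f = n/N = 3892/23803 = 0.16350880.
Var(ȳ) = (1 − 0.16350880)·41860/3892 = 0.83649120·10.755396 = 8.9967938.
SE(ȳ) = √(8.9967938) = 2.9995.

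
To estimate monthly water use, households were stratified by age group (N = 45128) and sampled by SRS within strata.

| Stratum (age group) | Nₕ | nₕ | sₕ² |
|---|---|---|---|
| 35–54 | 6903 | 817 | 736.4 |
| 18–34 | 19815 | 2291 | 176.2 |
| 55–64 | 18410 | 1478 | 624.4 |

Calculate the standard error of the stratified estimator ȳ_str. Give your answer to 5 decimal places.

0.31044

Var(ȳ_str) = Σₕ Wₕ²(1 − fₕ)sₕ²/nₕ with Wₕ = Nₕ/N, N = 45128.
35–54: Wₕ = 0.15296490; term = 0.15296490²·(1 − 0.11835434)·736.4/817 = 0.018593852.
18–34: Wₕ = 0.43908438; term = 0.43908438²·(1 − 0.11561948)·176.2/2291 = 0.01311342.
55–64: Wₕ = 0.40795072; term = 0.40795072²·(1 − 0.08028246)·624.4/1478 = 0.06466337.
Sum = 0.096370642.
SE = √(0.096370642) = 0.31044.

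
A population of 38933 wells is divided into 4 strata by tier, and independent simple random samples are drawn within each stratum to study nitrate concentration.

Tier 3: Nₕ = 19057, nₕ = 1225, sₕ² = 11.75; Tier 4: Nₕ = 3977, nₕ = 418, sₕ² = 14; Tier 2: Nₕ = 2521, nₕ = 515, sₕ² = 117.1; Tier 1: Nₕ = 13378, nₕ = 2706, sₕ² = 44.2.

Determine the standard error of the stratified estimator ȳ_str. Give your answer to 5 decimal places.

Var(ȳ_str) = Σₕ Wₕ²(1 − fₕ)sₕ²/nₕ with Wₕ = Nₕ/N, N = 38933.
Tier 3: Wₕ = 0.48948193; term = 0.48948193²·(1 − 0.06428084)·11.75/1225 = 0.0021504068.
Tier 4: Wₕ = 0.10214985; term = 0.10214985²·(1 − 0.10510435)·14/418 = 3.1275164 × 10^-4.
Tier 2: Wₕ = 0.06475227; term = 0.06475227²·(1 − 0.20428401)·117.1/515 = 7.5860849 × 10^-4.
Tier 1: Wₕ = 0.34361596; term = 0.34361596²·(1 − 0.20227239)·44.2/2706 = 0.0015384938.
Sum = 0.0047602607.
SE = √(0.0047602607) = 0.06899.

0.06899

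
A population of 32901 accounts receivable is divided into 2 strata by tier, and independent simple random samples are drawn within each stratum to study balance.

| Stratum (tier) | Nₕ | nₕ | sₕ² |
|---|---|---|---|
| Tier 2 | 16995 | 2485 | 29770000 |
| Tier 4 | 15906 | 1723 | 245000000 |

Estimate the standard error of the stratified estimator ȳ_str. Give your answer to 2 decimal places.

Var(ȳ_str) = Σₕ Wₕ²(1 − fₕ)sₕ²/nₕ with Wₕ = Nₕ/N, N = 32901.
Tier 2: Wₕ = 0.51654965; term = 0.51654965²·(1 − 0.14621948)·29770000/2485 = 2729.1212.
Tier 4: Wₕ = 0.48345035; term = 0.48345035²·(1 − 0.10832390)·245000000/1723 = 29634.097.
Sum = 32363.218.
SE = √(32363.218) = 179.90.

179.90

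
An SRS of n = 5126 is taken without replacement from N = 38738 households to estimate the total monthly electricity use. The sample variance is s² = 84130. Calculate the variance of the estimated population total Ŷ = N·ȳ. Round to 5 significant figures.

Var(Ŷ) = N²·Var(ȳ) = N²·(1 − n/N)·s²/n.
f = 5126/38738 = 0.13232485; Var(ȳ) = 0.86767515·84130/5126 = 14.240638.
Var(Ŷ) = 38738² · 14.240638 = 2.1369966 × 10^10.

2.1370 × 10^10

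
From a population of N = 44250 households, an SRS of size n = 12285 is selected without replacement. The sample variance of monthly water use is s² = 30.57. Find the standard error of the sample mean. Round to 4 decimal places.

Under SRS without replacement, Var(ȳ) = (1 − f)·s²/n with f = n/N = 12285/44250 = 0.27762712.
Var(ȳ) = (1 − 0.27762712)·30.57/12285 = 0.72237288·0.0024884005 = 0.001797553.
SE(ȳ) = √(0.001797553) = 0.0424.

0.0424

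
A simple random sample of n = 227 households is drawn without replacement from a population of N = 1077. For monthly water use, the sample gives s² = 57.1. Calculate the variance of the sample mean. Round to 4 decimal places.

Under SRS without replacement, Var(ȳ) = (1 − f)·s²/n with f = n/N = 227/1077 = 0.21077066.
Var(ȳ) = (1 − 0.21077066)·57.1/227 = 0.78922934·0.25154185 = 0.19852421.

0.1985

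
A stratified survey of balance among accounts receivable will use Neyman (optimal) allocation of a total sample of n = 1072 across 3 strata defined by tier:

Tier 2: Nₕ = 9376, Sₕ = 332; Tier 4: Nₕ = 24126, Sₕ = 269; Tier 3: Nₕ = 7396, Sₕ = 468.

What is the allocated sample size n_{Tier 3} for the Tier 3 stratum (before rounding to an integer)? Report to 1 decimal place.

284.0

Neyman allocation: nₕ = n·NₕSₕ / Σⱼ NⱼSⱼ.
Σ NⱼSⱼ = 9376·332 + 24126·269 + 7396·468 = 1.3064054 × 10^7.
n_{Tier 3} = 1072·7396·468 / (1.3064054 × 10^7) = 284.0.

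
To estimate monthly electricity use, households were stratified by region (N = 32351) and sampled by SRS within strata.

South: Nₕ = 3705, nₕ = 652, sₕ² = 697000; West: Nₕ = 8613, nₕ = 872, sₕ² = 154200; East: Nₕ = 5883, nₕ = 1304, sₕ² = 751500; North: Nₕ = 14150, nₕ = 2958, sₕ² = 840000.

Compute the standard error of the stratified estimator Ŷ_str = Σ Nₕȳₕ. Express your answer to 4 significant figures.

Var(Ŷ_str) = Σₕ Nₕ²(1 − fₕ)sₕ²/nₕ.
South: 3705²·(1 − 652/3705)·697000/652 = 1.2092057 × 10^10.
West: 8613²·(1 − 872/8613)·154200/872 = 1.1790152 × 10^10.
East: 5883²·(1 − 1304/5883)·751500/1304 = 1.5524617 × 10^10.
North: 14150²·(1 − 2958/14150)·840000/2958 = 4.4972316 × 10^10.
Sum = 8.4379142 × 10^10.
SE = √(8.4379142 × 10^10) = 290500.

290500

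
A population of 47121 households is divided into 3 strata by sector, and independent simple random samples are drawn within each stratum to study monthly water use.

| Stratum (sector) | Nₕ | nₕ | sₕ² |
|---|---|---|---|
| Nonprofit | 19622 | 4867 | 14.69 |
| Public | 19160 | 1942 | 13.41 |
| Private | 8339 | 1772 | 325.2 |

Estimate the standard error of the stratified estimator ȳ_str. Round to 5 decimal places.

Var(ȳ_str) = Σₕ Wₕ²(1 − fₕ)sₕ²/nₕ with Wₕ = Nₕ/N, N = 47121.
Nonprofit: Wₕ = 0.41641731; term = 0.41641731²·(1 − 0.24803792)·14.69/4867 = 3.9356271 × 10^-4.
Public: Wₕ = 0.40661276; term = 0.40661276²·(1 − 0.10135699)·13.41/1942 = 0.0010259561.
Private: Wₕ = 0.17696993; term = 0.17696993²·(1 − 0.21249550)·325.2/1772 = 0.0045262529.
Sum = 0.0059457717.
SE = √(0.0059457717) = 0.07711.

0.07711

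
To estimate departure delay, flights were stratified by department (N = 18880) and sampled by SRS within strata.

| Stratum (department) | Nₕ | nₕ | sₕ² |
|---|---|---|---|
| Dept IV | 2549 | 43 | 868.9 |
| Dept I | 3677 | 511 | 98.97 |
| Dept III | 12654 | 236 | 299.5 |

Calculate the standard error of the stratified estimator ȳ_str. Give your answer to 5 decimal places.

Var(ȳ_str) = Σₕ Wₕ²(1 − fₕ)sₕ²/nₕ with Wₕ = Nₕ/N, N = 18880.
Dept IV: Wₕ = 0.13501059; term = 0.13501059²·(1 − 0.01686936)·868.9/43 = 0.36211646.
Dept I: Wₕ = 0.19475636; term = 0.19475636²·(1 − 0.13897199)·98.97/511 = 0.0063253306.
Dept III: Wₕ = 0.67023305; term = 0.67023305²·(1 − 0.01865023)·299.5/236 = 0.55944878.
Sum = 0.92789057.
SE = √(0.92789057) = 0.96327.

0.96327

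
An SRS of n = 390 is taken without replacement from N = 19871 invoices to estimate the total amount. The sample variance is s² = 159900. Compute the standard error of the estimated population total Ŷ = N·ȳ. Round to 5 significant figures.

Var(Ŷ) = N²·Var(ȳ) = N²·(1 − n/N)·s²/n.
f = 390/19871 = 0.01962659; Var(ȳ) = 0.98037341·159900/390 = 401.9531.
Var(Ŷ) = 19871² · 401.9531 = 1.5871385 × 10^11.
SE(Ŷ) = √(1.5871385 × 10^11) = 398390.

398390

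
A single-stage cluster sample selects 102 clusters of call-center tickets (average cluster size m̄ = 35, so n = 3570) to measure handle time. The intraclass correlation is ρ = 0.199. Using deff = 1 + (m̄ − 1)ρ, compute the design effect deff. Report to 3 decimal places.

deff = 1 + (35 − 1)·0.199 = 1 + 6.766 = 7.766.

7.766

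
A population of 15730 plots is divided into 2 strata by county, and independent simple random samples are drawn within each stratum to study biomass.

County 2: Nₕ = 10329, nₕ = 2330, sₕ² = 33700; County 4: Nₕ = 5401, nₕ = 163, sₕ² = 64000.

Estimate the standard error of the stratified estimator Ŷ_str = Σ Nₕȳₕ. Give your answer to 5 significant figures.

Var(Ŷ_str) = Σₕ Nₕ²(1 − fₕ)sₕ²/nₕ.
County 2: 10329²·(1 − 2330/10329)·33700/2330 = 1.1950001 × 10^9.
County 4: 5401²·(1 − 163/5401)·64000/163 = 1.1107902 × 10^10.
Sum = 1.2302902 × 10^10.
SE = √(1.2302902 × 10^10) = 110920.

110920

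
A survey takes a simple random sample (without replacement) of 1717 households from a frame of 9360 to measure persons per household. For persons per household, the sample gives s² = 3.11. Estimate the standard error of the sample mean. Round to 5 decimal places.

Under SRS without replacement, Var(ȳ) = (1 − f)·s²/n with f = n/N = 1717/9360 = 0.18344017.
Var(ȳ) = (1 − 0.18344017)·3.11/1717 = 0.81655983·0.0018112988 = 0.0014790338.
SE(ȳ) = √(0.0014790338) = 0.03846.

0.03846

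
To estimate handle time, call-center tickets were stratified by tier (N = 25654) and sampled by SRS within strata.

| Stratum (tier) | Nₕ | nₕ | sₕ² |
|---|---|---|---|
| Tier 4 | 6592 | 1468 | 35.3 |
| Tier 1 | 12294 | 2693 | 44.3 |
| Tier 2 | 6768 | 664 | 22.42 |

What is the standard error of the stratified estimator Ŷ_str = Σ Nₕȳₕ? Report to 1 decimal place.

Var(Ŷ_str) = Σₕ Nₕ²(1 − fₕ)sₕ²/nₕ.
Tier 4: 6592²·(1 − 1468/6592)·35.3/1468 = 812222.41.
Tier 1: 12294²·(1 − 2693/12294)·44.3/2693 = 1.9416773 × 10^6.
Tier 2: 6768²·(1 − 664/6768)·22.42/664 = 1.3948978 × 10^6.
Sum = 4.1487975 × 10^6.
SE = √(4.1487975 × 10^6) = 2036.9.

2036.9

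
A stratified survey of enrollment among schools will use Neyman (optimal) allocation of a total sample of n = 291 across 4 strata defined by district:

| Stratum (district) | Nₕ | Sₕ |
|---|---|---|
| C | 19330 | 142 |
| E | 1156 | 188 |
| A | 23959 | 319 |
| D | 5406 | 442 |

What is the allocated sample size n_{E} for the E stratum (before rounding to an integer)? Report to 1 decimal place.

Neyman allocation: nₕ = n·NₕSₕ / Σⱼ NⱼSⱼ.
Σ NⱼSⱼ = 19330·142 + 1156·188 + 23959·319 + 5406·442 = 1.2994561 × 10^7.
n_{E} = 291·1156·188 / (1.2994561 × 10^7) = 4.9.

4.9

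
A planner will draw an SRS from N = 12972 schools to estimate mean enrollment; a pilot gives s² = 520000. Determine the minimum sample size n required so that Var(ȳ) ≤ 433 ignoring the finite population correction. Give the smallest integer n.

Without fpc, n₀ = s²/D = 520000/433 = 1200.9238.
Rounding up, n = 1201.

1201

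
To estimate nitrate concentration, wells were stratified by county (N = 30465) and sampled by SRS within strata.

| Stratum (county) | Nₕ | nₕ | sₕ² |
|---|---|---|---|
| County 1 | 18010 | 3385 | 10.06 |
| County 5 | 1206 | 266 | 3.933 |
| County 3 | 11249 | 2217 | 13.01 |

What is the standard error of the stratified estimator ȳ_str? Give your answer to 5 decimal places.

0.03878

Var(ȳ_str) = Σₕ Wₕ²(1 − fₕ)sₕ²/nₕ with Wₕ = Nₕ/N, N = 30465.
County 1: Wₕ = 0.59117020; term = 0.59117020²·(1 − 0.18795114)·10.06/3385 = 8.4342512 × 10^-4.
County 5: Wₕ = 0.03958641; term = 0.03958641²·(1 − 0.22056385)·3.933/266 = 1.805989 × 10^-5.
County 3: Wₕ = 0.36924339; term = 0.36924339²·(1 − 0.19708419)·13.01/2217 = 6.424023 × 10^-4.
Sum = 0.0015038873.
SE = √(0.0015038873) = 0.03878.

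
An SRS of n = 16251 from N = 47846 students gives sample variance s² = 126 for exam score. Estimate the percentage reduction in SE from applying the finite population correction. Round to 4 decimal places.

f = n/N = 16251/47846 = 0.33965222.
SE_no-fpc = √(s²/n) = 0.088053217; SE_fpc = √((1−f)s²/n) = 0.071553617.
Ratio = √(1−f) = 0.81261786. Reduction = 100·(1 − 0.81261786) = 18.7382%.

18.7382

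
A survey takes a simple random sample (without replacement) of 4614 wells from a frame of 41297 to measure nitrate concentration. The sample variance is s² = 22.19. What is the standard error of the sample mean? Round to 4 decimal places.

0.0654

Under SRS without replacement, Var(ȳ) = (1 − f)·s²/n with f = n/N = 4614/41297 = 0.11172724.
Var(ȳ) = (1 − 0.11172724)·22.19/4614 = 0.88827276·0.0048092761 = 0.0042719489.
SE(ȳ) = √(0.0042719489) = 0.0654.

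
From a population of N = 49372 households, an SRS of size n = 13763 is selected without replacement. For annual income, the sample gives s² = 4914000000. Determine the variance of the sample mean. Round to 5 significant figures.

257510

Under SRS without replacement, Var(ȳ) = (1 − f)·s²/n with f = n/N = 13763/49372 = 0.27876124.
Var(ȳ) = (1 − 0.27876124)·4914000000/13763 = 0.72123876·357044.25 = 257514.15.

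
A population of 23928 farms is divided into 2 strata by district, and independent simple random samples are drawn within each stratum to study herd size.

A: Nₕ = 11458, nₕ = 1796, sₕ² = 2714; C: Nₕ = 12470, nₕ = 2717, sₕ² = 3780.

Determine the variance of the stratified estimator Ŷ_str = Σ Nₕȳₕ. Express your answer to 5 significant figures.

3.3650 × 10^8

Var(Ŷ_str) = Σₕ Nₕ²(1 − fₕ)sₕ²/nₕ.
A: 11458²·(1 − 1796/11458)·2714/1796 = 1.6729361 × 10^8.
C: 12470²·(1 − 2717/12470)·3780/2717 = 1.6920252 × 10^8.
Sum = 3.3649613 × 10^8.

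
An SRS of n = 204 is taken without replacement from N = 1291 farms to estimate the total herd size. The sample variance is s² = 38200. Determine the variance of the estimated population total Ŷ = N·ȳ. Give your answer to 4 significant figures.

Var(Ŷ) = N²·Var(ȳ) = N²·(1 − n/N)·s²/n.
f = 204/1291 = 0.15801704; Var(ȳ) = 0.84198296·38200/204 = 157.66544.
Var(Ŷ) = 1291² · 157.66544 = 2.6277799 × 10^8.

2.628 × 10^8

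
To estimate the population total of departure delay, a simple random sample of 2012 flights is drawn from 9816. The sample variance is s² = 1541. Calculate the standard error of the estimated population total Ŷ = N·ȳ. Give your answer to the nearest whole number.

Var(Ŷ) = N²·Var(ȳ) = N²·(1 − n/N)·s²/n.
f = 2012/9816 = 0.20497148; Var(ȳ) = 0.79502852·1541/2012 = 0.60891598.
Var(Ŷ) = 9816² · 0.60891598 = 5.8671403 × 10^7.
SE(Ŷ) = √(5.8671403 × 10^7) = 7660.

7660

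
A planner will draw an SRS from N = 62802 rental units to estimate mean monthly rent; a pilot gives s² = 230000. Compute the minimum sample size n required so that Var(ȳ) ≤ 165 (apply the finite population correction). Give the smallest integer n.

Without fpc, n₀ = s²/D = 230000/165 = 1393.9394.
With fpc, (1 − n/N)·s²/n ≤ D requires n ≥ n₀/(1 + n₀/N) = 1393.9394/(1 + 1393.9394/62802) = 1363.6716.
Rounding up, n = 1364.

1364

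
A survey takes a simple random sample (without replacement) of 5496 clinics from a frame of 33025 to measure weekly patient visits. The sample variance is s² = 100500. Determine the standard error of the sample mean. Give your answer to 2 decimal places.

3.90

Under SRS without replacement, Var(ȳ) = (1 − f)·s²/n with f = n/N = 5496/33025 = 0.16641938.
Var(ȳ) = (1 − 0.16641938)·100500/5496 = 0.83358062·18.286026 = 15.242877.
SE(ȳ) = √(15.242877) = 3.90.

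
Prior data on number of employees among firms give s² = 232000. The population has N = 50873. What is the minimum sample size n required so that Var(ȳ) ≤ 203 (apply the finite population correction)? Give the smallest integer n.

1118

Without fpc, n₀ = s²/D = 232000/203 = 1142.8571.
With fpc, (1 − n/N)·s²/n ≤ D requires n ≥ n₀/(1 + n₀/N) = 1142.8571/(1 + 1142.8571/50873) = 1117.7470.
Rounding up, n = 1118.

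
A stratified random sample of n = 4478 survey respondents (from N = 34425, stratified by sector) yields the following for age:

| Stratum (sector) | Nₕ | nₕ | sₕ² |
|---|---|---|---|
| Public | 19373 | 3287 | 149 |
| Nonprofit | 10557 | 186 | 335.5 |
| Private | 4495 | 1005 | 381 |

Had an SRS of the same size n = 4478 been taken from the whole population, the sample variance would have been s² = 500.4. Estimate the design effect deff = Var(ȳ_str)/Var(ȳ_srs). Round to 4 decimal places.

1.8885

Var(ȳ_str) = Σ Wₕ²(1−fₕ)sₕ²/nₕ with Wₕ = Nₕ/34425:
  Public: (19373/34425)²·(1−3287/19373)·149/3287 = 0.011920202
  Nonprofit: (10557/34425)²·(1−186/10557)·335.5/186 = 0.16664521
  Private: (4495/34425)²·(1−1005/4495)·381/1005 = 0.00501841
  → Var(ȳ_str) = 0.18358382.
Var(ȳ_srs) = (1 − 4478/34425)·500.4/4478 = 0.097210368.
deff = 0.18358382 / 0.097210368 = 1.8885.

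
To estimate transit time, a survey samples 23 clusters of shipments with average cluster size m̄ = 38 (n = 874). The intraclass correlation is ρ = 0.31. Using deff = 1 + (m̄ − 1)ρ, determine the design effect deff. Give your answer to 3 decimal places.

12.470

deff = 1 + (38 − 1)·0.31 = 1 + 11.47 = 12.47.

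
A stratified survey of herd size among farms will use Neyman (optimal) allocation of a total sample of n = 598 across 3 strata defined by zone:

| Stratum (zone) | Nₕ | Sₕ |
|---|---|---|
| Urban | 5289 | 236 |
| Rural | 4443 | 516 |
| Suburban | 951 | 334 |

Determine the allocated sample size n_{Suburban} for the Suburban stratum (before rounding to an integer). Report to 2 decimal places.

49.23

Neyman allocation: nₕ = n·NₕSₕ / Σⱼ NⱼSⱼ.
Σ NⱼSⱼ = 5289·236 + 4443·516 + 951·334 = 3.858426 × 10^6.
n_{Suburban} = 598·951·334 / (3.858426 × 10^6) = 49.23.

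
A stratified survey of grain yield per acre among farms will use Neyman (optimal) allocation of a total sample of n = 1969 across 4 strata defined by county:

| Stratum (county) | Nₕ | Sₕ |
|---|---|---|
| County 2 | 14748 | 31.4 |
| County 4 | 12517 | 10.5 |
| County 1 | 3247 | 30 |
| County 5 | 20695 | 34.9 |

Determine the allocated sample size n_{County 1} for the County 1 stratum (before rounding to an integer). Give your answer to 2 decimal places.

135.63

Neyman allocation: nₕ = n·NₕSₕ / Σⱼ NⱼSⱼ.
Σ NⱼSⱼ = 14748·31.4 + 12517·10.5 + 3247·30 + 20695·34.9 = 1.4141812 × 10^6.
n_{County 1} = 1969·3247·30 / (1.4141812 × 10^6) = 135.63.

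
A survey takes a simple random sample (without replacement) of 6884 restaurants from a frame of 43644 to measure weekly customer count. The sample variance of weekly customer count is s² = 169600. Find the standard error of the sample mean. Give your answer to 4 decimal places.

4.5553

Under SRS without replacement, Var(ȳ) = (1 − f)·s²/n with f = n/N = 6884/43644 = 0.15773073.
Var(ȳ) = (1 − 0.15773073)·169600/6884 = 0.84226927·24.636839 = 20.750852.
SE(ȳ) = √(20.750852) = 4.5553.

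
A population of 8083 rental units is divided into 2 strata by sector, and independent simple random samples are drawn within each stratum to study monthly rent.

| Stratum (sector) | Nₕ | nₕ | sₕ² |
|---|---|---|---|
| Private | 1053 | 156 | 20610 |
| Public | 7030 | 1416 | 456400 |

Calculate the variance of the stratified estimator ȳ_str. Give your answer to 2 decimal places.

196.61

Var(ȳ_str) = Σₕ Wₕ²(1 − fₕ)sₕ²/nₕ with Wₕ = Nₕ/N, N = 8083.
Private: Wₕ = 0.13027341; term = 0.13027341²·(1 − 0.14814815)·20610/156 = 1.909981.
Public: Wₕ = 0.86972659; term = 0.86972659²·(1 − 0.20142248)·456400/1416 = 194.69955.
Sum = 196.60953.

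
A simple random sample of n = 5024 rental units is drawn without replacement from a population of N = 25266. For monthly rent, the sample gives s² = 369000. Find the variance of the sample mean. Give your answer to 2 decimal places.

58.84

Under SRS without replacement, Var(ȳ) = (1 − f)·s²/n with f = n/N = 5024/25266 = 0.19884430.
Var(ȳ) = (1 − 0.19884430)·369000/5024 = 0.80115570·73.447452 = 58.842845.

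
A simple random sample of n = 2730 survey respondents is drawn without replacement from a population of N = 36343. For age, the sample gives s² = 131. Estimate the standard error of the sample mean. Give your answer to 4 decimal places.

0.2107

Under SRS without replacement, Var(ȳ) = (1 − f)·s²/n with f = n/N = 2730/36343 = 0.07511763.
Var(ȳ) = (1 − 0.07511763)·131/2730 = 0.92488237·0.047985348 = 0.044380802.
SE(ȳ) = √(0.044380802) = 0.2107.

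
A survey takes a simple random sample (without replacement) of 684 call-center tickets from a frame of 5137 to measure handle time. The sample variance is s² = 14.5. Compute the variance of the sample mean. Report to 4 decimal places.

0.0184

Under SRS without replacement, Var(ȳ) = (1 − f)·s²/n with f = n/N = 684/5137 = 0.13315164.
Var(ȳ) = (1 − 0.13315164)·14.5/684 = 0.86684836·0.02119883 = 0.018376171.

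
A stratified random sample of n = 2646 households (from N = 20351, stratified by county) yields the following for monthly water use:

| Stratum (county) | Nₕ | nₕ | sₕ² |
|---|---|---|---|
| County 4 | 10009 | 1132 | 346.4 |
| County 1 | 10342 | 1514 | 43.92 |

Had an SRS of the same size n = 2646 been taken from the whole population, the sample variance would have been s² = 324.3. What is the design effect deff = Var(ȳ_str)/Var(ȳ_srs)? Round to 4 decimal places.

Var(ȳ_str) = Σ Wₕ²(1−fₕ)sₕ²/nₕ with Wₕ = Nₕ/20351:
  County 4: (10009/20351)²·(1−1132/10009)·346.4/1132 = 0.065647298
  County 1: (10342/20351)²·(1−1514/10342)·43.92/1514 = 0.0063948713
  → Var(ȳ_str) = 0.072042169.
Var(ȳ_srs) = (1 − 2646/20351)·324.3/2646 = 0.10662702.
deff = 0.072042169 / 0.10662702 = 0.6756.

0.6756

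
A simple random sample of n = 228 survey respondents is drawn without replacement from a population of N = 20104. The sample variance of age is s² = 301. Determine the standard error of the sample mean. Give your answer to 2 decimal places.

Under SRS without replacement, Var(ȳ) = (1 − f)·s²/n with f = n/N = 228/20104 = 0.01134103.
Var(ȳ) = (1 − 0.01134103)·301/228 = 0.98865897·1.3201754 = 1.3052033.
SE(ȳ) = √(1.3052033) = 1.14.

1.14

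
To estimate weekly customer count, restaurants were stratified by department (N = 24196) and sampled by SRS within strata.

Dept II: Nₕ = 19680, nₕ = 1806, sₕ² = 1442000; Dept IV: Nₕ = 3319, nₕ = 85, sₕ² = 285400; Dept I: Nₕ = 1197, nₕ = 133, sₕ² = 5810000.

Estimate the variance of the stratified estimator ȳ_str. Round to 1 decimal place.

636.3

Var(ȳ_str) = Σₕ Wₕ²(1 − fₕ)sₕ²/nₕ with Wₕ = Nₕ/N, N = 24196.
Dept II: Wₕ = 0.81335758; term = 0.81335758²·(1 − 0.09176829)·1442000/1806 = 479.74141.
Dept IV: Wₕ = 0.13717143; term = 0.13717143²·(1 − 0.02561012)·285400/85 = 61.559511.
Dept I: Wₕ = 0.04947099; term = 0.04947099²·(1 − 0.11111111)·5810000/133 = 95.032711.
Sum = 636.33363.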